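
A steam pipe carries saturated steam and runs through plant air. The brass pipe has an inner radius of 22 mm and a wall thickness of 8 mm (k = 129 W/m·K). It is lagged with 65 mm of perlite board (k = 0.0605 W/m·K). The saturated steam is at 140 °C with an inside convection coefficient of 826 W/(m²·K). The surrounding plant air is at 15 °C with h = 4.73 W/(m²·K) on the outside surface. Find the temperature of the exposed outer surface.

T ≈ 28 °C

Treating each annulus and film as a series resistance:
R_inner film = 1/(h_i·2πr₁L) = 1/(826×2π×0.022×1) = 0.008758 K/W
R_brass pipe wall = ln(30/22)/(2π×129×1) = 3.827×10^-4 K/W
R_perlite board = ln(95/30)/(2π×0.0605×1) = 3.032 K/W
R_outer film = 1/(h_o·2πr_oL) = 1/(4.73×2π×0.095×1) = 0.3542 K/W
R_total = 3.396 K/W
Q = ΔT/R_total = 125/3.396
Q = 36.8 W/m
T_interface = T_inner − Q·ΣR(inner→interface) = 140 − 36.8×3.041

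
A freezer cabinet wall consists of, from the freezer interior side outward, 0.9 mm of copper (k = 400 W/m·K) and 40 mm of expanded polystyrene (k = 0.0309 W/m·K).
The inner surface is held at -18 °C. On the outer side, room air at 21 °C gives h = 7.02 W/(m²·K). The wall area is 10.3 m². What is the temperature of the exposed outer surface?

Model the wall as resistances in series:
R_copper = L/(kA) = 0.0009/(400×10.3) = 2.184×10^-7 K/W
R_expanded polystyrene = L/(kA) = 0.04/(0.0309×10.3) = 0.1257 K/W
R_outer film = 1/(h_o·A) = 1/(7.02×10.3) = 0.01383 K/W
R_total = 0.1395 K/W;  Q = ΔT/R_total = 39/0.1395 = 279.6 W
T_interface = T_inner + Q·ΣR(inner→interface) = -18 + 280×0.1257

T ≈ 17.1 °C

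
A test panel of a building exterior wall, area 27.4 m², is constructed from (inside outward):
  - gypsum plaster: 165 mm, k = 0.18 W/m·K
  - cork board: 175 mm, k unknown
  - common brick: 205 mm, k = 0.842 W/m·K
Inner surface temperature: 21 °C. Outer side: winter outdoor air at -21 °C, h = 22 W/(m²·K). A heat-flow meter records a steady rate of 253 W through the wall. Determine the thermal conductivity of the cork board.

Model the wall as resistances in series:
R_gypsum plaster = L/(kA) = 0.165/(0.18×27.4) = 0.03345 K/W
R_common brick = L/(kA) = 0.205/(0.842×27.4) = 0.008886 K/W
R_outer film = 1/(h_o·A) = 1/(22×27.4) = 0.001659 K/W
Sum of known resistances R_other = 0.044 K/W
Total R = ΔT/Q = 42/253 = 0.166 K/W
R_cork board = R_total − R_other = 0.122 K/W
k = L/(R·A) = 0.175/(0.122×27.4)

k ≈ 0.0523 W/(m·K)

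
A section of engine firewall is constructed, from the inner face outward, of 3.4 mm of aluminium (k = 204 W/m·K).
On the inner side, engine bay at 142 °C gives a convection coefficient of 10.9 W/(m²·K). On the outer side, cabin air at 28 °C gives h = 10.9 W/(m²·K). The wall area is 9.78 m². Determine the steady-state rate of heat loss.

Q ≈ 6080 W

Using the resistance-network approach (series):
R_inner film = 1/(h_i·A) = 1/(10.9×9.78) = 0.009381 K/W
R_aluminium = L/(kA) = 0.0034/(204×9.78) = 1.704×10^-6 K/W
R_outer film = 1/(h_o·A) = 1/(10.9×9.78) = 0.009381 K/W
R_total = 0.01876 K/W
Q = ΔT / R_total = 114 / 0.01876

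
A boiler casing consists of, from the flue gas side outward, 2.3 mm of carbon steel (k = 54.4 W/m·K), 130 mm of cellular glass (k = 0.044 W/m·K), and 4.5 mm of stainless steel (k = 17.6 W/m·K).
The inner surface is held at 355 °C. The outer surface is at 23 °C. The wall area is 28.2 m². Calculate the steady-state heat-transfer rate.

Series thermal resistances:
R_carbon steel = L/(kA) = 0.0023/(54.4×28.2) = 1.499×10^-6 K/W
R_cellular glass = L/(kA) = 0.13/(0.044×28.2) = 0.1048 K/W
R_stainless steel = L/(kA) = 0.0045/(17.6×28.2) = 9.067×10^-6 K/W
R_total = 0.1048 K/W
Q = ΔT / R_total = 332 / 0.1048

Q ≈ 3170 W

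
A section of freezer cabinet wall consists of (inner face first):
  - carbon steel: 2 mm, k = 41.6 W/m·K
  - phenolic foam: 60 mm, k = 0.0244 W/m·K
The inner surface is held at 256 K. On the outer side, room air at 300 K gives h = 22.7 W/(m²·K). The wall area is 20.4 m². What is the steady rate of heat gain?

Q ≈ 359 W

Thermal resistances in series:
R_carbon steel = L/(kA) = 0.002/(41.6×20.4) = 2.357×10^-6 K/W
R_phenolic foam = L/(kA) = 0.06/(0.0244×20.4) = 0.1205 K/W
R_outer film = 1/(h_o·A) = 1/(22.7×20.4) = 0.002159 K/W
R_total = 0.1227 K/W
Q = ΔT / R_total = 44 / 0.1227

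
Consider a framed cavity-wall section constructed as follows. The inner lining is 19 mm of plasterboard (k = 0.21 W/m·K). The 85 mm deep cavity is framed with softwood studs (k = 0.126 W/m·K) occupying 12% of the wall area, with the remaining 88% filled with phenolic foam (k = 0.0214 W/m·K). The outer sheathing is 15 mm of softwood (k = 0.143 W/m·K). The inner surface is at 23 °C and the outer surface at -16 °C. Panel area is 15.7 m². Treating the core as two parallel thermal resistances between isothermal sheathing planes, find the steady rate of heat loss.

Sheathing layers in series; stud and cavity paths in parallel between them.
R_inner = 0.019/(0.21×15.7) = 0.005763 K/W
R_stud  = 0.085/(0.126×0.12×15.7) = 0.3581 K/W
R_cav   = 0.085/(0.0214×0.88×15.7) = 0.2875 K/W
1/R_core = 1/R_stud + 1/R_cav → R_core = 0.1595 K/W
R_outer = 0.015/(0.143×15.7) = 0.006681 K/W
R_total = 0.1719 K/W
Q = ΔT/R_total = 39/0.1719

Q ≈ 227 W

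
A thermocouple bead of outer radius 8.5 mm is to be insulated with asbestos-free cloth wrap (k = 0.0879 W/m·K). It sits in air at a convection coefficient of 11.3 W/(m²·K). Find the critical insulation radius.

For a sphere r_cr = 2k/h = 2×0.0879/11.3
r_cr = 15.6 mm; since the bare radius (8.5 mm) is below r_cr, adding a thin layer of insulation will *increase* heat loss.

r_cr ≈ 15.6 mm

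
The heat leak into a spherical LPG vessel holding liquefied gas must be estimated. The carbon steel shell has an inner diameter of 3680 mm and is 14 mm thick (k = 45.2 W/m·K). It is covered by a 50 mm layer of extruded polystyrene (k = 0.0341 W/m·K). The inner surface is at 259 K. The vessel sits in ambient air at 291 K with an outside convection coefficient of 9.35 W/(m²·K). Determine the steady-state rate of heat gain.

Q ≈ 904 W

For a spherical shell R = (1/r₁ − 1/r₂)/(4πk); film R = 1/(h·4πr²). In series:
R_carbon steel shell = (1/1.84 − 1/1.854)/(4π×45.2) = 7.225×10^-6 K/W
R_extruded polystyrene = (1/1.854 − 1/1.904)/(4π×0.0341) = 0.03305 K/W
R_outer film = 1/(h·4πr_o²) = 1/(9.35×4π×1.904²) = 0.002348 K/W
R_total = 0.03541 K/W
Q = ΔT/R_total = 32/0.03541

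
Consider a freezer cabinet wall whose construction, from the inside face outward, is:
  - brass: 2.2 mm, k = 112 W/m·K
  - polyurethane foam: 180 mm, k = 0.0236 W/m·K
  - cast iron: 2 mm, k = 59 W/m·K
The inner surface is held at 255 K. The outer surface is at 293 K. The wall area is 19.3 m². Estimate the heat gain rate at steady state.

Model the wall as resistances in series:
R_brass = L/(kA) = 0.0022/(112×19.3) = 1.018×10^-6 K/W
R_polyurethane foam = L/(kA) = 0.18/(0.0236×19.3) = 0.3952 K/W
R_cast iron = L/(kA) = 0.002/(59×19.3) = 1.756×10^-6 K/W
R_total = 0.3952 K/W
Q = ΔT / R_total = 38 / 0.3952

Q ≈ 96.2 W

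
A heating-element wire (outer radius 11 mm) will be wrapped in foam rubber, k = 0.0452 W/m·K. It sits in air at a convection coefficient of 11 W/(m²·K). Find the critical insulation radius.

For a cylinder r_cr = k/h = 0.0452/11
r_cr = 4.11 mm; since the bare radius (11 mm) is above r_cr, any added insulation will reduce heat loss.

r_cr ≈ 4.11 mm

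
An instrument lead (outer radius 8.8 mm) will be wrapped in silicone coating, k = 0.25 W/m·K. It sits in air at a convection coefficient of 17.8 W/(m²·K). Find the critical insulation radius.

r_cr ≈ 14 mm

For a cylinder r_cr = k/h = 0.25/17.8
r_cr = 14 mm; since the bare radius (8.8 mm) is below r_cr, adding a thin layer of insulation will *increase* heat loss.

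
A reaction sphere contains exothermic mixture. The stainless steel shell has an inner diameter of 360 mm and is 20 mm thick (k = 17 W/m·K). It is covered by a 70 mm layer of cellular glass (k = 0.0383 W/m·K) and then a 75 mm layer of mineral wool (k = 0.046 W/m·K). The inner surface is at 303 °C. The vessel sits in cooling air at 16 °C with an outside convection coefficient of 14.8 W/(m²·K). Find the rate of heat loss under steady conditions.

Q ≈ 69.4 W

Radial (spherical) resistances in series:
R_stainless steel shell = (1/0.18 − 1/0.2)/(4π×17) = 0.002601 K/W
R_cellular glass = (1/0.2 − 1/0.27)/(4π×0.0383) = 2.693 K/W
R_mineral wool = (1/0.27 − 1/0.345)/(4π×0.046) = 1.393 K/W
R_outer film = 1/(h·4πr_o²) = 1/(14.8×4π×0.345²) = 0.04517 K/W
R_total = 4.134 K/W
Q = ΔT/R_total = 287/4.134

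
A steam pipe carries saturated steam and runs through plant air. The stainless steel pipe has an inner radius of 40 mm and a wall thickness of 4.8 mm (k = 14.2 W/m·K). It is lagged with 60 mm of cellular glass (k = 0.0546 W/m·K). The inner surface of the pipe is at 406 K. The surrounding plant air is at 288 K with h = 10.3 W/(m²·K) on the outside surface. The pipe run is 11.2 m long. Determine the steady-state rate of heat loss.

Radial resistances (cylindrical: R_cond = ln(r_o/r_i)/(2πkL), R_conv = 1/(h·2πrL)):
R_stainless steel pipe wall = ln(44.8/40)/(2π×14.2×11.2) = 1.134×10^-4 K/W
R_cellular glass = ln(104.8/44.8)/(2π×0.0546×11.2) = 0.2212 K/W
R_outer film = 1/(h_o·2πr_oL) = 1/(10.3×2π×0.1048×11.2) = 0.01316 K/W
R_total = 0.2345 K/W
Q = ΔT/R_total = 118/0.2345

Q ≈ 503 W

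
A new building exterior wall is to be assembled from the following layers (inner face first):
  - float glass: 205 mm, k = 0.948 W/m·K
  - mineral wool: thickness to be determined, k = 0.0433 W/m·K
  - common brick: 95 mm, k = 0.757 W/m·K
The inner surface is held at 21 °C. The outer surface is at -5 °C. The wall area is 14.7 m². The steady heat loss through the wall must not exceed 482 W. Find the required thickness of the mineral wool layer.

Using the resistance-network approach (series):
R_float glass = L/(kA) = 0.205/(0.948×14.7) = 0.01471 K/W
R_common brick = L/(kA) = 0.095/(0.757×14.7) = 0.008537 K/W
Sum of the known resistances R_other = 0.02325 K/W
Required total resistance R_tot = ΔT/Q_allow = 26/482 = 0.05394 K/W
R_mineral wool = R_tot − R_other = 0.03069 K/W
L = R·k·A = 0.03069×0.0433×14.7

L ≈ 19.5 mm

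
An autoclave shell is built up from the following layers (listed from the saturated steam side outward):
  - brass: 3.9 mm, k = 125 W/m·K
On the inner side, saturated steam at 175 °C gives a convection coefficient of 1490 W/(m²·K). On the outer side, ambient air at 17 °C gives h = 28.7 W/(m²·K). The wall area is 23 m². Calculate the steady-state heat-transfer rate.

Model the wall as resistances in series:
R_inner film = 1/(h_i·A) = 1/(1490×23) = 2.918×10^-5 K/W
R_brass = L/(kA) = 0.0039/(125×23) = 1.357×10^-6 K/W
R_outer film = 1/(h_o·A) = 1/(28.7×23) = 0.001515 K/W
R_total = 0.001545 K/W
Q = ΔT / R_total = 158 / 0.001545

Q ≈ 102000 W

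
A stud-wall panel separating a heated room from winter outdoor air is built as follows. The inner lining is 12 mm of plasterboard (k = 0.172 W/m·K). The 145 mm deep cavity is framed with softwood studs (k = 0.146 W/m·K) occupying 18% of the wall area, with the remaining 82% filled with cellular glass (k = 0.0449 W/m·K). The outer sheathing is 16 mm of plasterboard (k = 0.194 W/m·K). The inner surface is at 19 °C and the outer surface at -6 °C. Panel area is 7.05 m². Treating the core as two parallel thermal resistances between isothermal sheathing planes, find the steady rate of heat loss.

Sheathing layers in series; stud and cavity paths in parallel between them.
R_inner = 0.012/(0.172×7.05) = 0.009896 K/W
R_stud  = 0.145/(0.146×0.18×7.05) = 0.7826 K/W
R_cav   = 0.145/(0.0449×0.82×7.05) = 0.5586 K/W
1/R_core = 1/R_stud + 1/R_cav → R_core = 0.326 K/W
R_outer = 0.016/(0.194×7.05) = 0.0117 K/W
R_total = 0.3476 K/W
Q = ΔT/R_total = 25/0.3476

Q ≈ 71.9 W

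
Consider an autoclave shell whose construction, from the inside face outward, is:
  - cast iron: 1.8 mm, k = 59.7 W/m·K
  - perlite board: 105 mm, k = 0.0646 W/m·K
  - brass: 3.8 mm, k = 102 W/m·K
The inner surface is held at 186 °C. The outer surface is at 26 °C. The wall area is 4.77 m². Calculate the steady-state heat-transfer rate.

Q ≈ 470 W

Using the resistance-network approach (series):
R_cast iron = L/(kA) = 0.0018/(59.7×4.77) = 6.321×10^-6 K/W
R_perlite board = L/(kA) = 0.105/(0.0646×4.77) = 0.3408 K/W
R_brass = L/(kA) = 0.0038/(102×4.77) = 7.81×10^-6 K/W
R_total = 0.3408 K/W
Q = ΔT / R_total = 160 / 0.3408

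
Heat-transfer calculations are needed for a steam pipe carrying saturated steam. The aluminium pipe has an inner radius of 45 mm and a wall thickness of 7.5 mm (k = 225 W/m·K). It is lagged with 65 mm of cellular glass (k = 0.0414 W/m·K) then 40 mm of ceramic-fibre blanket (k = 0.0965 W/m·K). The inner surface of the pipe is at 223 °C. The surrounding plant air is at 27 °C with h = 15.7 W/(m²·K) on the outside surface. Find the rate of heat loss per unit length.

Per-layer cylindrical resistances, series-summed:
R_aluminium pipe wall = ln(52.5/45)/(2π×225×1) = 1.09×10^-4 K/W
R_cellular glass = ln(117.5/52.5)/(2π×0.0414×1) = 3.097 K/W
R_ceramic-fibre blanket = ln(157.5/117.5)/(2π×0.0965×1) = 0.4832 K/W
R_outer film = 1/(h_o·2πr_oL) = 1/(15.7×2π×0.1575×1) = 0.06436 K/W
R_total = 3.645 K/W
Q = ΔT/R_total = 196/3.645

q′ ≈ 53.8 W/m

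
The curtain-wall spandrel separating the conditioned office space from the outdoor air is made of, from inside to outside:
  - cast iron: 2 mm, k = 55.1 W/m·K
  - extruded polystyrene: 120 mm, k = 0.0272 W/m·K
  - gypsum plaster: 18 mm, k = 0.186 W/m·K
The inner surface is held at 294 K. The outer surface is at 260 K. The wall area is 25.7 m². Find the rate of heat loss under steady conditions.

Thermal resistances in series:
R_cast iron = L/(kA) = 0.002/(55.1×25.7) = 1.412×10^-6 K/W
R_extruded polystyrene = L/(kA) = 0.12/(0.0272×25.7) = 0.1717 K/W
R_gypsum plaster = L/(kA) = 0.018/(0.186×25.7) = 0.003766 K/W
R_total = 0.1754 K/W
Q = ΔT / R_total = 34 / 0.1754

Q ≈ 194 W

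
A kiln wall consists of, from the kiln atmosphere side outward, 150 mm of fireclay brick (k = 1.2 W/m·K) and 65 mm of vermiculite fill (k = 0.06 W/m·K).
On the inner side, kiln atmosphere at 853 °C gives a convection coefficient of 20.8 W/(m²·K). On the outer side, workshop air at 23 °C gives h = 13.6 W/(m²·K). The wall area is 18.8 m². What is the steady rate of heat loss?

Q ≈ 11700 W

Series thermal resistances:
R_inner film = 1/(h_i·A) = 1/(20.8×18.8) = 0.002557 K/W
R_fireclay brick = L/(kA) = 0.15/(1.2×18.8) = 0.006649 K/W
R_vermiculite fill = L/(kA) = 0.065/(0.06×18.8) = 0.05762 K/W
R_outer film = 1/(h_o·A) = 1/(13.6×18.8) = 0.003911 K/W
R_total = 0.07074 K/W
Q = ΔT / R_total = 830 / 0.07074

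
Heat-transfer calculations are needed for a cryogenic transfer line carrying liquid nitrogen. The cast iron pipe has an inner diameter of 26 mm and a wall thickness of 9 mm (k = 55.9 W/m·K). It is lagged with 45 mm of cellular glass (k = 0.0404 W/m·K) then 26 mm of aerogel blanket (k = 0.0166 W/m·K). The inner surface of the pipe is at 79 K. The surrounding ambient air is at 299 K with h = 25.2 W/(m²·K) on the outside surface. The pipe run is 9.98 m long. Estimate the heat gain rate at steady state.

Per-layer cylindrical resistances, series-summed:
R_cast iron pipe wall = ln(22/13)/(2π×55.9×9.98) = 1.501×10^-4 K/W
R_cellular glass = ln(67/22)/(2π×0.0404×9.98) = 0.4396 K/W
R_aerogel blanket = ln(93/67)/(2π×0.0166×9.98) = 0.315 K/W
R_outer film = 1/(h_o·2πr_oL) = 1/(25.2×2π×0.093×9.98) = 0.006805 K/W
R_total = 0.7616 K/W
Q = ΔT/R_total = 220/0.7616

Q ≈ 289 W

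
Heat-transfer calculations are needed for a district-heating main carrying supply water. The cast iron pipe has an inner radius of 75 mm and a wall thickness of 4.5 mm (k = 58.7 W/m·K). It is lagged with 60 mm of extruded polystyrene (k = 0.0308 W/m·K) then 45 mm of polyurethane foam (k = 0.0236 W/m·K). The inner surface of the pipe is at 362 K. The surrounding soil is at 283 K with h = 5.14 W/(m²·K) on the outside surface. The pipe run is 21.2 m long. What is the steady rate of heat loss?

Per-layer cylindrical resistances, series-summed:
R_cast iron pipe wall = ln(79.5/75)/(2π×58.7×21.2) = 7.452×10^-6 K/W
R_extruded polystyrene = ln(139.5/79.5)/(2π×0.0308×21.2) = 0.1371 K/W
R_polyurethane foam = ln(184.5/139.5)/(2π×0.0236×21.2) = 0.08894 K/W
R_outer film = 1/(h_o·2πr_oL) = 1/(5.14×2π×0.1845×21.2) = 0.007916 K/W
R_total = 0.2339 K/W
Q = ΔT/R_total = 79/0.2339

Q ≈ 338 W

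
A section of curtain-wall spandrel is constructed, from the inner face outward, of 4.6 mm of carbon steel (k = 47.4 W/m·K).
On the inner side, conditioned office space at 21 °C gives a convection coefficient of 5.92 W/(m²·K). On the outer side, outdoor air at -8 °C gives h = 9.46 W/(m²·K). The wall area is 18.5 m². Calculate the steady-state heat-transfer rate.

Thermal resistances in series:
R_inner film = 1/(h_i·A) = 1/(5.92×18.5) = 0.009131 K/W
R_carbon steel = L/(kA) = 0.0046/(47.4×18.5) = 5.246×10^-6 K/W
R_outer film = 1/(h_o·A) = 1/(9.46×18.5) = 0.005714 K/W
R_total = 0.01485 K/W
Q = ΔT / R_total = 29 / 0.01485

Q ≈ 1950 W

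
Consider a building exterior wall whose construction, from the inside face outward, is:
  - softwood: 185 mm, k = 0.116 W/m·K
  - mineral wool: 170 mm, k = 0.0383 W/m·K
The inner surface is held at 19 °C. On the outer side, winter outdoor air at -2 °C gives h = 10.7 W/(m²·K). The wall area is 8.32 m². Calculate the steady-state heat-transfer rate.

Q ≈ 28.5 W

Model the wall as resistances in series:
R_softwood = L/(kA) = 0.185/(0.116×8.32) = 0.1917 K/W
R_mineral wool = L/(kA) = 0.17/(0.0383×8.32) = 0.5335 K/W
R_outer film = 1/(h_o·A) = 1/(10.7×8.32) = 0.01123 K/W
R_total = 0.7364 K/W
Q = ΔT / R_total = 21 / 0.7364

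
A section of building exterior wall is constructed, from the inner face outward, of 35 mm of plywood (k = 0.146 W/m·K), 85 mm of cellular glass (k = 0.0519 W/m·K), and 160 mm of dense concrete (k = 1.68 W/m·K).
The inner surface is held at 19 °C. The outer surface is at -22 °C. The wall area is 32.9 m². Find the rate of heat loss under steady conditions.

Treating each layer as a thermal resistance in series:
R_plywood = L/(kA) = 0.035/(0.146×32.9) = 0.007287 K/W
R_cellular glass = L/(kA) = 0.085/(0.0519×32.9) = 0.04978 K/W
R_dense concrete = L/(kA) = 0.16/(1.68×32.9) = 0.002895 K/W
R_total = 0.05996 K/W
Q = ΔT / R_total = 41 / 0.05996

Q ≈ 684 W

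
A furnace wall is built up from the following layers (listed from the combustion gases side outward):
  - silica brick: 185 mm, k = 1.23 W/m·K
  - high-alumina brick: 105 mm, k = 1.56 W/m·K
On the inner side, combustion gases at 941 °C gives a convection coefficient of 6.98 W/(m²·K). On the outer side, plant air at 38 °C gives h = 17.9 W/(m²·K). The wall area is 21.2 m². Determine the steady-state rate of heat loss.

Treating each layer as a thermal resistance in series:
R_inner film = 1/(h_i·A) = 1/(6.98×21.2) = 0.006758 K/W
R_silica brick = L/(kA) = 0.185/(1.23×21.2) = 0.007095 K/W
R_high-alumina brick = L/(kA) = 0.105/(1.56×21.2) = 0.003175 K/W
R_outer film = 1/(h_o·A) = 1/(17.9×21.2) = 0.002635 K/W
R_total = 0.01966 K/W
Q = ΔT / R_total = 903 / 0.01966

Q ≈ 45900 W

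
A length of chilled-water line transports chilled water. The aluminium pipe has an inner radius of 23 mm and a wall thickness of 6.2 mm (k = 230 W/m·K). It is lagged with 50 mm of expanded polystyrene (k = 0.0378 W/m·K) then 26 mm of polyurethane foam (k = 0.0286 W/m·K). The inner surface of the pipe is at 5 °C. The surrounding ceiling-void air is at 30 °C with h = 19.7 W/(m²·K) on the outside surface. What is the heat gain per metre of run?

Radial resistances (cylindrical: R_cond = ln(r_o/r_i)/(2πkL), R_conv = 1/(h·2πrL)):
R_aluminium pipe wall = ln(29.2/23)/(2π×230×1) = 1.652×10^-4 K/W
R_expanded polystyrene = ln(79.2/29.2)/(2π×0.0378×1) = 4.201 K/W
R_polyurethane foam = ln(105.2/79.2)/(2π×0.0286×1) = 1.58 K/W
R_outer film = 1/(h_o·2πr_oL) = 1/(19.7×2π×0.1052×1) = 0.0768 K/W
R_total = 5.858 K/W
Q = ΔT/R_total = 25/5.858

q′ ≈ 4.27 W/m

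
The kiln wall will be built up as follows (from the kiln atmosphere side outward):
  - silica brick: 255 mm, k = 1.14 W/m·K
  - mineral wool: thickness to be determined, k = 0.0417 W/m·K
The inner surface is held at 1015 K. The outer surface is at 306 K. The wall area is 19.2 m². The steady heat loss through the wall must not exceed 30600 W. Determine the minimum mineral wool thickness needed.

L ≈ 9.22 mm

Using the resistance-network approach (series):
R_silica brick = L/(kA) = 0.255/(1.14×19.2) = 0.01165 K/W
Sum of the known resistances R_other = 0.01165 K/W
Required total resistance R_tot = ΔT/Q_allow = 709/30600 = 0.02317 K/W
R_mineral wool = R_tot − R_other = 0.01152 K/W
L = R·k·A = 0.01152×0.0417×19.2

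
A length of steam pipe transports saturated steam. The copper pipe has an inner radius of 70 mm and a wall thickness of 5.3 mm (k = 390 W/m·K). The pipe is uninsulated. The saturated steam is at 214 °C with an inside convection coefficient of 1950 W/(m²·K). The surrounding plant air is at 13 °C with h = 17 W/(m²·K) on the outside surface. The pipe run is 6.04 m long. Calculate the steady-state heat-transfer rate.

For a radial system each layer contributes R = ln(r_out/r_in)/(2πkL); films add R = 1/(hA).
R_inner film = 1/(h_i·2πr₁L) = 1/(1950×2π×0.07×6.04) = 1.93×10^-4 K/W
R_copper pipe wall = ln(75.3/70)/(2π×390×6.04) = 4.931×10^-6 K/W
R_outer film = 1/(h_o·2πr_oL) = 1/(17×2π×0.0753×6.04) = 0.02058 K/W
R_total = 0.02078 K/W
Q = ΔT/R_total = 201/0.02078

Q ≈ 9670 W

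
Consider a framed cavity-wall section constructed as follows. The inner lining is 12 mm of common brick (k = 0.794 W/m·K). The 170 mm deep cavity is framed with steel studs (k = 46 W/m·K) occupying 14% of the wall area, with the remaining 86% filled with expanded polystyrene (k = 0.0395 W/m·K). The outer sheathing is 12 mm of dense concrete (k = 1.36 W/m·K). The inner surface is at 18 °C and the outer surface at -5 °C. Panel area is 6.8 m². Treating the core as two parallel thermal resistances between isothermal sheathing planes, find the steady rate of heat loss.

Q ≈ 3120 W

Sheathing layers in series; stud and cavity paths in parallel between them.
R_inner = 0.012/(0.794×6.8) = 0.002223 K/W
R_stud  = 0.17/(46×0.14×6.8) = 0.003882 K/W
R_cav   = 0.17/(0.0395×0.86×6.8) = 0.7359 K/W
1/R_core = 1/R_stud + 1/R_cav → R_core = 0.003862 K/W
R_outer = 0.012/(1.36×6.8) = 0.001298 K/W
R_total = 0.007382 K/W
Q = ΔT/R_total = 23/0.007382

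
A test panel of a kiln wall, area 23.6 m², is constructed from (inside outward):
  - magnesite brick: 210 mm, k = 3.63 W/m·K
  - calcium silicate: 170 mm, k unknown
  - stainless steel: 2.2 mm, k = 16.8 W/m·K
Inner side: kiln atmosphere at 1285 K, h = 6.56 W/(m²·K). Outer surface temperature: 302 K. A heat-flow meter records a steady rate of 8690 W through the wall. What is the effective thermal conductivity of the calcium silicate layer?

Using the resistance-network approach (series):
R_inner film = 1/(h_i·A) = 1/(6.56×23.6) = 0.006459 K/W
R_magnesite brick = L/(kA) = 0.21/(3.63×23.6) = 0.002451 K/W
R_stainless steel = L/(kA) = 0.0022/(16.8×23.6) = 5.549×10^-6 K/W
Sum of known resistances R_other = 0.008916 K/W
Total R = ΔT/Q = 983/8690 = 0.1131 K/W
R_calcium silicate = R_total − R_other = 0.1042 K/W
k = L/(R·A) = 0.17/(0.1042×23.6)

k ≈ 0.0691 W/(m·K)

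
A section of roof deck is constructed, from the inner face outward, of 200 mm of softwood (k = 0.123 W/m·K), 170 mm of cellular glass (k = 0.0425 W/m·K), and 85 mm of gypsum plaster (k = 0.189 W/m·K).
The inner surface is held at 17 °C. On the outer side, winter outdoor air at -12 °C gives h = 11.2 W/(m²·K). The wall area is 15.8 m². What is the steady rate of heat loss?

Q ≈ 74.3 W

Thermal resistances in series:
R_softwood = L/(kA) = 0.2/(0.123×15.8) = 0.1029 K/W
R_cellular glass = L/(kA) = 0.17/(0.0425×15.8) = 0.2532 K/W
R_gypsum plaster = L/(kA) = 0.085/(0.189×15.8) = 0.02846 K/W
R_outer film = 1/(h_o·A) = 1/(11.2×15.8) = 0.005651 K/W
R_total = 0.3902 K/W
Q = ΔT / R_total = 29 / 0.3902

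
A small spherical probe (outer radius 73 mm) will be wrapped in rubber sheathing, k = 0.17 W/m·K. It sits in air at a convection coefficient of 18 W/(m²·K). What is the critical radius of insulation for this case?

For a sphere r_cr = 2k/h = 2×0.17/18
r_cr = 18.9 mm; since the bare radius (73 mm) is above r_cr, any added insulation will reduce heat loss.

r_cr ≈ 18.9 mm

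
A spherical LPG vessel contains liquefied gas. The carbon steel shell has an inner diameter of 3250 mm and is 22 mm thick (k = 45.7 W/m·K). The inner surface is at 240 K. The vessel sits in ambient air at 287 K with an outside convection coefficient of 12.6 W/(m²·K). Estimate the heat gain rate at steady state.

Radial (spherical) resistances in series:
R_carbon steel shell = (1/1.625 − 1/1.647)/(4π×45.7) = 1.431×10^-5 K/W
R_outer film = 1/(h·4πr_o²) = 1/(12.6×4π×1.647²) = 0.002328 K/W
R_total = 0.002343 K/W
Q = ΔT/R_total = 47/0.002343

Q ≈ 20100 W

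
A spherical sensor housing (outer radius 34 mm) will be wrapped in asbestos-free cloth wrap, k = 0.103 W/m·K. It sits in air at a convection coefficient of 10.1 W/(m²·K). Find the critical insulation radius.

For a sphere r_cr = 2k/h = 2×0.103/10.1
r_cr = 20.4 mm; since the bare radius (34 mm) is above r_cr, any added insulation will reduce heat loss.

r_cr ≈ 20.4 mm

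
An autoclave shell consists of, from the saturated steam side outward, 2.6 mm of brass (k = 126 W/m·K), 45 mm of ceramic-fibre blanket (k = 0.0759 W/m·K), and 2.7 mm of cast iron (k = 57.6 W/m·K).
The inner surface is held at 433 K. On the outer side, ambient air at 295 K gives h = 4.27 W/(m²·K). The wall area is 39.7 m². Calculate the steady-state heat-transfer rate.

Q ≈ 6620 W

Using the resistance-network approach (series):
R_brass = L/(kA) = 0.0026/(126×39.7) = 5.198×10^-7 K/W
R_ceramic-fibre blanket = L/(kA) = 0.045/(0.0759×39.7) = 0.01493 K/W
R_cast iron = L/(kA) = 0.0027/(57.6×39.7) = 1.181×10^-6 K/W
R_outer film = 1/(h_o·A) = 1/(4.27×39.7) = 0.005899 K/W
R_total = 0.02083 K/W
Q = ΔT / R_total = 138 / 0.02083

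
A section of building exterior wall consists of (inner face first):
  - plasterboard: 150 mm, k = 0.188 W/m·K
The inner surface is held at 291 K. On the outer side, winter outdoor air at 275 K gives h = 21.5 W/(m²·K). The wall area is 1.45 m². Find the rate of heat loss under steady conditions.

Q ≈ 27.5 W

Series thermal resistances:
R_plasterboard = L/(kA) = 0.15/(0.188×1.45) = 0.5503 K/W
R_outer film = 1/(h_o·A) = 1/(21.5×1.45) = 0.03208 K/W
R_total = 0.5823 K/W
Q = ΔT / R_total = 16 / 0.5823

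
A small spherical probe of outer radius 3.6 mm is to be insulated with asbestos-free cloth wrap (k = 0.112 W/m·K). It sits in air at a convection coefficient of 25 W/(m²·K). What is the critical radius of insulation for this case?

For a sphere r_cr = 2k/h = 2×0.112/25
r_cr = 8.96 mm; since the bare radius (3.6 mm) is below r_cr, adding a thin layer of insulation will *increase* heat loss.

r_cr ≈ 8.96 mm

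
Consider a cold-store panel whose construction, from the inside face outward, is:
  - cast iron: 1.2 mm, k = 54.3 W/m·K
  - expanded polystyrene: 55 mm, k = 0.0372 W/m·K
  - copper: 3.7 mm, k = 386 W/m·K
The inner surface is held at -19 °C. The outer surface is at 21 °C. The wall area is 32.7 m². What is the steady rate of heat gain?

Series thermal resistances:
R_cast iron = L/(kA) = 0.0012/(54.3×32.7) = 6.758×10^-7 K/W
R_expanded polystyrene = L/(kA) = 0.055/(0.0372×32.7) = 0.04521 K/W
R_copper = L/(kA) = 0.0037/(386×32.7) = 2.931×10^-7 K/W
R_total = 0.04521 K/W
Q = ΔT / R_total = 40 / 0.04521

Q ≈ 885 W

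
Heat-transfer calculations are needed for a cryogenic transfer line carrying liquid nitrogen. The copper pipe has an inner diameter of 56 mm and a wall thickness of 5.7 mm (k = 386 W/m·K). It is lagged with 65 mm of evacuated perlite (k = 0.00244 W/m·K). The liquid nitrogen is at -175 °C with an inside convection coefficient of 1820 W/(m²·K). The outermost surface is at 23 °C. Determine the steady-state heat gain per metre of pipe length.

For a radial system each layer contributes R = ln(r_out/r_in)/(2πkL); films add R = 1/(hA).
R_inner film = 1/(h_i·2πr₁L) = 1/(1820×2π×0.028×1) = 0.003123 K/W
R_copper pipe wall = ln(33.7/28)/(2π×386×1) = 7.64×10^-5 K/W
R_evacuated perlite = ln(98.7/33.7)/(2π×0.00244×1) = 70.09 K/W
R_total = 70.1 K/W
Q = ΔT/R_total = 198/70.1

q′ ≈ 2.82 W/m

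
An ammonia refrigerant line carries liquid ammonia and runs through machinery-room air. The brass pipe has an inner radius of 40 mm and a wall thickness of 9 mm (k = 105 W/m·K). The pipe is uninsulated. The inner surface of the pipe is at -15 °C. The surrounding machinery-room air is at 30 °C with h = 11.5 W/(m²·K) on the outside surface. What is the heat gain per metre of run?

Per-layer cylindrical resistances, series-summed:
R_brass pipe wall = ln(49/40)/(2π×105×1) = 3.076×10^-4 K/W
R_outer film = 1/(h_o·2πr_oL) = 1/(11.5×2π×0.049×1) = 0.2824 K/W
R_total = 0.2827 K/W
Q = ΔT/R_total = 45/0.2827

q′ ≈ 159 W/m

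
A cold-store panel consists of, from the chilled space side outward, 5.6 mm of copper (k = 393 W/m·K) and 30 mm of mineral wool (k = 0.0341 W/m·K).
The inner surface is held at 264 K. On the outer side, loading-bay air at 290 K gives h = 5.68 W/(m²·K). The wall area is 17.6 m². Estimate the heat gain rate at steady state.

Q ≈ 433 W

Treating each layer as a thermal resistance in series:
R_copper = L/(kA) = 0.0056/(393×17.6) = 8.096×10^-7 K/W
R_mineral wool = L/(kA) = 0.03/(0.0341×17.6) = 0.04999 K/W
R_outer film = 1/(h_o·A) = 1/(5.68×17.6) = 0.01 K/W
R_total = 0.05999 K/W
Q = ΔT / R_total = 26 / 0.05999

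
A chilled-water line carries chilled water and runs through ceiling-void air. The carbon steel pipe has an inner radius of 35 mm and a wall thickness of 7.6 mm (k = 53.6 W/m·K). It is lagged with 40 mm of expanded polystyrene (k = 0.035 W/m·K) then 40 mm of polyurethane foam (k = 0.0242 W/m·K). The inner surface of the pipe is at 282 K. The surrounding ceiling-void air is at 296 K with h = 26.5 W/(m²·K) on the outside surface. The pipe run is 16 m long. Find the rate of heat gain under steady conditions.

Per-layer cylindrical resistances, series-summed:
R_carbon steel pipe wall = ln(42.6/35)/(2π×53.6×16) = 3.647×10^-5 K/W
R_expanded polystyrene = ln(82.6/42.6)/(2π×0.035×16) = 0.1882 K/W
R_polyurethane foam = ln(122.6/82.6)/(2π×0.0242×16) = 0.1623 K/W
R_outer film = 1/(h_o·2πr_oL) = 1/(26.5×2π×0.1226×16) = 0.003062 K/W
R_total = 0.3536 K/W
Q = ΔT/R_total = 14/0.3536

Q ≈ 39.6 W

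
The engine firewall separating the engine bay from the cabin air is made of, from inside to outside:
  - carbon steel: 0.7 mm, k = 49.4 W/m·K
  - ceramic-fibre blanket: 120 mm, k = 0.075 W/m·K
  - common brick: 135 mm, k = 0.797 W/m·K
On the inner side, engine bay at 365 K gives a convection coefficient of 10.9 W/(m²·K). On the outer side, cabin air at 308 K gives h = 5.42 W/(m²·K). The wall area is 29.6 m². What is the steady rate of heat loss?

Q ≈ 825 W

Series thermal resistances:
R_inner film = 1/(h_i·A) = 1/(10.9×29.6) = 0.003099 K/W
R_carbon steel = L/(kA) = 0.0007/(49.4×29.6) = 4.787×10^-7 K/W
R_ceramic-fibre blanket = L/(kA) = 0.12/(0.075×29.6) = 0.05405 K/W
R_common brick = L/(kA) = 0.135/(0.797×29.6) = 0.005722 K/W
R_outer film = 1/(h_o·A) = 1/(5.42×29.6) = 0.006233 K/W
R_total = 0.06911 K/W
Q = ΔT / R_total = 57 / 0.06911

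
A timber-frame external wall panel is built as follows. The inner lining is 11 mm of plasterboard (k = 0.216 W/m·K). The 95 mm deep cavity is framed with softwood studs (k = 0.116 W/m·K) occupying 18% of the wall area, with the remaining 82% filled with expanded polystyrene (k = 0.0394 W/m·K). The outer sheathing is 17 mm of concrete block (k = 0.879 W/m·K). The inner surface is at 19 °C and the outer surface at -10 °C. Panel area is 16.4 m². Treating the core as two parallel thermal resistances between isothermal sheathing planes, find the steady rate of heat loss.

Sheathing layers in series; stud and cavity paths in parallel between them.
R_inner = 0.011/(0.216×16.4) = 0.003105 K/W
R_stud  = 0.095/(0.116×0.18×16.4) = 0.2774 K/W
R_cav   = 0.095/(0.0394×0.82×16.4) = 0.1793 K/W
1/R_core = 1/R_stud + 1/R_cav → R_core = 0.1089 K/W
R_outer = 0.017/(0.879×16.4) = 0.001179 K/W
R_total = 0.1132 K/W
Q = ΔT/R_total = 29/0.1132

Q ≈ 256 W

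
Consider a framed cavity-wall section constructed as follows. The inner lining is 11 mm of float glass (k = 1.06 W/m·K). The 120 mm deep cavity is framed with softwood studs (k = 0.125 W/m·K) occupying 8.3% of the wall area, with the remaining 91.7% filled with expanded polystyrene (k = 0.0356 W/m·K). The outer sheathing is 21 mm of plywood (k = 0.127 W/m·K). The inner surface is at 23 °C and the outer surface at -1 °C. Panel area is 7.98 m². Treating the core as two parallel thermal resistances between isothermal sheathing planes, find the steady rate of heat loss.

Sheathing layers in series; stud and cavity paths in parallel between them.
R_inner = 0.011/(1.06×7.98) = 0.0013 K/W
R_stud  = 0.12/(0.125×0.083×7.98) = 1.449 K/W
R_cav   = 0.12/(0.0356×0.917×7.98) = 0.4606 K/W
1/R_core = 1/R_stud + 1/R_cav → R_core = 0.3495 K/W
R_outer = 0.021/(0.127×7.98) = 0.02072 K/W
R_total = 0.3716 K/W
Q = ΔT/R_total = 24/0.3716

Q ≈ 64.6 W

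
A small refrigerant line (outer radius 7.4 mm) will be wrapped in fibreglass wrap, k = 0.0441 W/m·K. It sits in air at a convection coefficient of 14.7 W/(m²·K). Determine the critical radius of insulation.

r_cr ≈ 3 mm

For a cylinder r_cr = k/h = 0.0441/14.7
r_cr = 3 mm; since the bare radius (7.4 mm) is above r_cr, any added insulation will reduce heat loss.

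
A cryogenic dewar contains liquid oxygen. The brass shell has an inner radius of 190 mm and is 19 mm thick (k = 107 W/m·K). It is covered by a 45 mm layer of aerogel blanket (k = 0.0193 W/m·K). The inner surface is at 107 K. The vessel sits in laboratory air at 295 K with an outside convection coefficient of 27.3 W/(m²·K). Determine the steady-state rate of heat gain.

Each spherical layer contributes R = (1/r_i − 1/r_o)/(4πk):
R_brass shell = (1/0.19 − 1/0.209)/(4π×107) = 3.558×10^-4 K/W
R_aerogel blanket = (1/0.209 − 1/0.254)/(4π×0.0193) = 3.495 K/W
R_outer film = 1/(h·4πr_o²) = 1/(27.3×4π×0.254²) = 0.04518 K/W
R_total = 3.541 K/W
Q = ΔT/R_total = 188/3.541

Q ≈ 53.1 W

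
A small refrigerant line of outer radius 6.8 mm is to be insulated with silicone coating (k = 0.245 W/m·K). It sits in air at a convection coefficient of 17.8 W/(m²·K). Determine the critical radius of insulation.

r_cr ≈ 13.8 mm

For a cylinder r_cr = k/h = 0.245/17.8
r_cr = 13.8 mm; since the bare radius (6.8 mm) is below r_cr, adding a thin layer of insulation will *increase* heat loss.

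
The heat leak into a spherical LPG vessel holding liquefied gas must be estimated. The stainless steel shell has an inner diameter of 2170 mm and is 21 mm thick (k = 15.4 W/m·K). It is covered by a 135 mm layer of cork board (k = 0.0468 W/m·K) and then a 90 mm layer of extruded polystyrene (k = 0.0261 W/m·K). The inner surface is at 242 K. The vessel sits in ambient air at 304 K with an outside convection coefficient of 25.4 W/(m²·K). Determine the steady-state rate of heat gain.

Each spherical layer contributes R = (1/r_i − 1/r_o)/(4πk):
R_stainless steel shell = (1/1.085 − 1/1.106)/(4π×15.4) = 9.043×10^-5 K/W
R_cork board = (1/1.106 − 1/1.241)/(4π×0.0468) = 0.1672 K/W
R_extruded polystyrene = (1/1.241 − 1/1.331)/(4π×0.0261) = 0.1661 K/W
R_outer film = 1/(h·4πr_o²) = 1/(25.4×4π×1.331²) = 0.001768 K/W
R_total = 0.3352 K/W
Q = ΔT/R_total = 62/0.3352

Q ≈ 185 W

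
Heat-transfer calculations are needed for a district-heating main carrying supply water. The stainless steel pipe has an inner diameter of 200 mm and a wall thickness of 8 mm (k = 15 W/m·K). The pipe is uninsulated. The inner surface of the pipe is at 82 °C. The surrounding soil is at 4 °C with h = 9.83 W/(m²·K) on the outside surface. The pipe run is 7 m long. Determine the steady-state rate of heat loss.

Per-layer cylindrical resistances, series-summed:
R_stainless steel pipe wall = ln(108/100)/(2π×15×7) = 1.167×10^-4 K/W
R_outer film = 1/(h_o·2πr_oL) = 1/(9.83×2π×0.108×7) = 0.02142 K/W
R_total = 0.02153 K/W
Q = ΔT/R_total = 78/0.02153

Q ≈ 3620 W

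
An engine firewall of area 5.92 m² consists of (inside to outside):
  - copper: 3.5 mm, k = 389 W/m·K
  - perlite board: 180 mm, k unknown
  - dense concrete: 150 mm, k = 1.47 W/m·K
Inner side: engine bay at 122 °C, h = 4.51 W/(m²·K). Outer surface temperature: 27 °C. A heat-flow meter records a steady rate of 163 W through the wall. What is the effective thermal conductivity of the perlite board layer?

k ≈ 0.0576 W/(m·K)

Treating each layer as a thermal resistance in series:
R_inner film = 1/(h_i·A) = 1/(4.51×5.92) = 0.03745 K/W
R_copper = L/(kA) = 0.0035/(389×5.92) = 1.52×10^-6 K/W
R_dense concrete = L/(kA) = 0.15/(1.47×5.92) = 0.01724 K/W
Sum of known resistances R_other = 0.05469 K/W
Total R = ΔT/Q = 95/163 = 0.5828 K/W
R_perlite board = R_total − R_other = 0.5281 K/W
k = L/(R·A) = 0.18/(0.5281×5.92)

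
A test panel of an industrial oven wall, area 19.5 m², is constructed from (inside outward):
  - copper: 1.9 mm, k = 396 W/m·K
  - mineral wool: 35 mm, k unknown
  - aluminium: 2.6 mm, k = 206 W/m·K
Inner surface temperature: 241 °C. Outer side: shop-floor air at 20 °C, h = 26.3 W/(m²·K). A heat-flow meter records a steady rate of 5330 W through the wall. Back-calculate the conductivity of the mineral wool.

k ≈ 0.0454 W/(m·K)

Using the resistance-network approach (series):
R_copper = L/(kA) = 0.0019/(396×19.5) = 2.461×10^-7 K/W
R_aluminium = L/(kA) = 0.0026/(206×19.5) = 6.472×10^-7 K/W
R_outer film = 1/(h_o·A) = 1/(26.3×19.5) = 0.00195 K/W
Sum of known resistances R_other = 0.001951 K/W
Total R = ΔT/Q = 221/5330 = 0.04146 K/W
R_mineral wool = R_total − R_other = 0.03951 K/W
k = L/(R·A) = 0.035/(0.03951×19.5)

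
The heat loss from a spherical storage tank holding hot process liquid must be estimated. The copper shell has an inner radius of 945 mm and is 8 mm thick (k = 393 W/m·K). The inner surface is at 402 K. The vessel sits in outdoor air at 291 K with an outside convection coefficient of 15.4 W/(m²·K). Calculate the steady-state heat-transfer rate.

For a spherical shell R = (1/r₁ − 1/r₂)/(4πk); film R = 1/(h·4πr²). In series:
R_copper shell = (1/0.945 − 1/0.953)/(4π×393) = 1.799×10^-6 K/W
R_outer film = 1/(h·4πr_o²) = 1/(15.4×4π×0.953²) = 0.00569 K/W
R_total = 0.005691 K/W
Q = ΔT/R_total = 111/0.005691

Q ≈ 19500 W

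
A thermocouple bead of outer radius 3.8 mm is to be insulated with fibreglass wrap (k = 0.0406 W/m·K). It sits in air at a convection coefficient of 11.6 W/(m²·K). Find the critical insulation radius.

For a sphere r_cr = 2k/h = 2×0.0406/11.6
r_cr = 7 mm; since the bare radius (3.8 mm) is below r_cr, adding a thin layer of insulation will *increase* heat loss.

r_cr ≈ 7 mm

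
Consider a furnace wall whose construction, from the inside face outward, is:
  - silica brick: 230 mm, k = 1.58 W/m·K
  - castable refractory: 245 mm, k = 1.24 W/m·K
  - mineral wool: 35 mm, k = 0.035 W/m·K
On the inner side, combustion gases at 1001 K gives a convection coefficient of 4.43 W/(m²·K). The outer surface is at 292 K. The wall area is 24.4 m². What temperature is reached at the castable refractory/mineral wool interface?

T ≈ 744 K

Series thermal resistances:
R_inner film = 1/(h_i·A) = 1/(4.43×24.4) = 0.009251 K/W
R_silica brick = L/(kA) = 0.23/(1.58×24.4) = 0.005966 K/W
R_castable refractory = L/(kA) = 0.245/(1.24×24.4) = 0.008098 K/W
R_mineral wool = L/(kA) = 0.035/(0.035×24.4) = 0.04098 K/W
R_total = 0.0643 K/W;  Q = ΔT/R_total = 709/0.0643 = 11030 W
T_interface = T_inner − Q·ΣR(inner→interface) = 1001 − 11000×0.02331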